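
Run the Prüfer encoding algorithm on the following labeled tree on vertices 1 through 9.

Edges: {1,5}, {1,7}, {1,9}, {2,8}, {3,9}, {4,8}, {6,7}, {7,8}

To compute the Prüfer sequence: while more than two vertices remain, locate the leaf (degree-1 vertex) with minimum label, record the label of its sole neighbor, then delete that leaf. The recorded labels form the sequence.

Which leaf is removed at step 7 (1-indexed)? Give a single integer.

Answer: 7

Derivation:
Step 1: current leaves = {2,3,4,5,6}. Remove leaf 2 (neighbor: 8).
Step 2: current leaves = {3,4,5,6}. Remove leaf 3 (neighbor: 9).
Step 3: current leaves = {4,5,6,9}. Remove leaf 4 (neighbor: 8).
Step 4: current leaves = {5,6,8,9}. Remove leaf 5 (neighbor: 1).
Step 5: current leaves = {6,8,9}. Remove leaf 6 (neighbor: 7).
Step 6: current leaves = {8,9}. Remove leaf 8 (neighbor: 7).
Step 7: current leaves = {7,9}. Remove leaf 7 (neighbor: 1).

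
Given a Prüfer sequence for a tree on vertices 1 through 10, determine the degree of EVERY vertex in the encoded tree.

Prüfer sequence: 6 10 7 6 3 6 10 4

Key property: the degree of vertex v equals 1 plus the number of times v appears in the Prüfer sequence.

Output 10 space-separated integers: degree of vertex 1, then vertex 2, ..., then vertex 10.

p_1 = 6: count[6] becomes 1
p_2 = 10: count[10] becomes 1
p_3 = 7: count[7] becomes 1
p_4 = 6: count[6] becomes 2
p_5 = 3: count[3] becomes 1
p_6 = 6: count[6] becomes 3
p_7 = 10: count[10] becomes 2
p_8 = 4: count[4] becomes 1
Degrees (1 + count): deg[1]=1+0=1, deg[2]=1+0=1, deg[3]=1+1=2, deg[4]=1+1=2, deg[5]=1+0=1, deg[6]=1+3=4, deg[7]=1+1=2, deg[8]=1+0=1, deg[9]=1+0=1, deg[10]=1+2=3

Answer: 1 1 2 2 1 4 2 1 1 3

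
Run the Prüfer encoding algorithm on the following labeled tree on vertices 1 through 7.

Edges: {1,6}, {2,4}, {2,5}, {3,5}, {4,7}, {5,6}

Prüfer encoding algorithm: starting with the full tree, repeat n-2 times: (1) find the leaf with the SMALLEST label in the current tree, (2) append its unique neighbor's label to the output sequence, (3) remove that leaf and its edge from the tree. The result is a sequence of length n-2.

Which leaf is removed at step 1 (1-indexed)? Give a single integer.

Step 1: current leaves = {1,3,7}. Remove leaf 1 (neighbor: 6).

Answer: 1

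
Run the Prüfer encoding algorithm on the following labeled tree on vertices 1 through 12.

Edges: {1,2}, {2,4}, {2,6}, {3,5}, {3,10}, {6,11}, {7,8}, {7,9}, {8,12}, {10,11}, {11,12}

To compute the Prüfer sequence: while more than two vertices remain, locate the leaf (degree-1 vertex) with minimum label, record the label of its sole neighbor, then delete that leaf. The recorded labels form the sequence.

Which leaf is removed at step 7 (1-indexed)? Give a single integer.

Step 1: current leaves = {1,4,5,9}. Remove leaf 1 (neighbor: 2).
Step 2: current leaves = {4,5,9}. Remove leaf 4 (neighbor: 2).
Step 3: current leaves = {2,5,9}. Remove leaf 2 (neighbor: 6).
Step 4: current leaves = {5,6,9}. Remove leaf 5 (neighbor: 3).
Step 5: current leaves = {3,6,9}. Remove leaf 3 (neighbor: 10).
Step 6: current leaves = {6,9,10}. Remove leaf 6 (neighbor: 11).
Step 7: current leaves = {9,10}. Remove leaf 9 (neighbor: 7).

Answer: 9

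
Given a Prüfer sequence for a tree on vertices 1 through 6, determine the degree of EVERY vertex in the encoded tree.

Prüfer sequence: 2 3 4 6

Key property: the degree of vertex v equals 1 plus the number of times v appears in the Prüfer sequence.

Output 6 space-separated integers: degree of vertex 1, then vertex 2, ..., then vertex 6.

p_1 = 2: count[2] becomes 1
p_2 = 3: count[3] becomes 1
p_3 = 4: count[4] becomes 1
p_4 = 6: count[6] becomes 1
Degrees (1 + count): deg[1]=1+0=1, deg[2]=1+1=2, deg[3]=1+1=2, deg[4]=1+1=2, deg[5]=1+0=1, deg[6]=1+1=2

Answer: 1 2 2 2 1 2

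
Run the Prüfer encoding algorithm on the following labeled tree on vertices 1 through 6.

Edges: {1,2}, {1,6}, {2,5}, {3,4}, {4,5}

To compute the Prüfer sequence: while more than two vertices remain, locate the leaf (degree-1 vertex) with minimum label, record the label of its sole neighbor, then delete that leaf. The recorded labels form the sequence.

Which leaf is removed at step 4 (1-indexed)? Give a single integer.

Answer: 2

Derivation:
Step 1: current leaves = {3,6}. Remove leaf 3 (neighbor: 4).
Step 2: current leaves = {4,6}. Remove leaf 4 (neighbor: 5).
Step 3: current leaves = {5,6}. Remove leaf 5 (neighbor: 2).
Step 4: current leaves = {2,6}. Remove leaf 2 (neighbor: 1).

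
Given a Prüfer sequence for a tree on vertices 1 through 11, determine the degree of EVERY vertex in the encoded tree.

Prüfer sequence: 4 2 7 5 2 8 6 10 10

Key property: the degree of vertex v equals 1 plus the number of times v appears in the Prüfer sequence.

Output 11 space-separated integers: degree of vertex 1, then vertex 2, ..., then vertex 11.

Answer: 1 3 1 2 2 2 2 2 1 3 1

Derivation:
p_1 = 4: count[4] becomes 1
p_2 = 2: count[2] becomes 1
p_3 = 7: count[7] becomes 1
p_4 = 5: count[5] becomes 1
p_5 = 2: count[2] becomes 2
p_6 = 8: count[8] becomes 1
p_7 = 6: count[6] becomes 1
p_8 = 10: count[10] becomes 1
p_9 = 10: count[10] becomes 2
Degrees (1 + count): deg[1]=1+0=1, deg[2]=1+2=3, deg[3]=1+0=1, deg[4]=1+1=2, deg[5]=1+1=2, deg[6]=1+1=2, deg[7]=1+1=2, deg[8]=1+1=2, deg[9]=1+0=1, deg[10]=1+2=3, deg[11]=1+0=1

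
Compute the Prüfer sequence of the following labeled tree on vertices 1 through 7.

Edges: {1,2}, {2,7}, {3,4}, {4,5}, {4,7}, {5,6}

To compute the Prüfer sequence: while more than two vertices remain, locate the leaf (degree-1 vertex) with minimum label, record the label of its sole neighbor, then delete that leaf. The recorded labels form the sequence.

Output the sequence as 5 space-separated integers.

Answer: 2 7 4 5 4

Derivation:
Step 1: leaves = {1,3,6}. Remove smallest leaf 1, emit neighbor 2.
Step 2: leaves = {2,3,6}. Remove smallest leaf 2, emit neighbor 7.
Step 3: leaves = {3,6,7}. Remove smallest leaf 3, emit neighbor 4.
Step 4: leaves = {6,7}. Remove smallest leaf 6, emit neighbor 5.
Step 5: leaves = {5,7}. Remove smallest leaf 5, emit neighbor 4.
Done: 2 vertices remain (4, 7). Sequence = [2 7 4 5 4]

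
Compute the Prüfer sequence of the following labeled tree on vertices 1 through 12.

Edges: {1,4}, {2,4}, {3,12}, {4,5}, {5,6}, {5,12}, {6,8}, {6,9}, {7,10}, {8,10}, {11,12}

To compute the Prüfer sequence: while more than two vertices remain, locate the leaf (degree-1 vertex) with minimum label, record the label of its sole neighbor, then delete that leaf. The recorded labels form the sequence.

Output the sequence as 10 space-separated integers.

Answer: 4 4 12 5 10 6 8 6 5 12

Derivation:
Step 1: leaves = {1,2,3,7,9,11}. Remove smallest leaf 1, emit neighbor 4.
Step 2: leaves = {2,3,7,9,11}. Remove smallest leaf 2, emit neighbor 4.
Step 3: leaves = {3,4,7,9,11}. Remove smallest leaf 3, emit neighbor 12.
Step 4: leaves = {4,7,9,11}. Remove smallest leaf 4, emit neighbor 5.
Step 5: leaves = {7,9,11}. Remove smallest leaf 7, emit neighbor 10.
Step 6: leaves = {9,10,11}. Remove smallest leaf 9, emit neighbor 6.
Step 7: leaves = {10,11}. Remove smallest leaf 10, emit neighbor 8.
Step 8: leaves = {8,11}. Remove smallest leaf 8, emit neighbor 6.
Step 9: leaves = {6,11}. Remove smallest leaf 6, emit neighbor 5.
Step 10: leaves = {5,11}. Remove smallest leaf 5, emit neighbor 12.
Done: 2 vertices remain (11, 12). Sequence = [4 4 12 5 10 6 8 6 5 12]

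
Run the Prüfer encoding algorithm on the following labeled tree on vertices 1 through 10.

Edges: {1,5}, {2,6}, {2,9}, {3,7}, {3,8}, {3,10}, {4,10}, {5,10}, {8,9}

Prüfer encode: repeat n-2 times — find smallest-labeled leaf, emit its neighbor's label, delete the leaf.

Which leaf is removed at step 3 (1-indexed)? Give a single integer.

Answer: 5

Derivation:
Step 1: current leaves = {1,4,6,7}. Remove leaf 1 (neighbor: 5).
Step 2: current leaves = {4,5,6,7}. Remove leaf 4 (neighbor: 10).
Step 3: current leaves = {5,6,7}. Remove leaf 5 (neighbor: 10).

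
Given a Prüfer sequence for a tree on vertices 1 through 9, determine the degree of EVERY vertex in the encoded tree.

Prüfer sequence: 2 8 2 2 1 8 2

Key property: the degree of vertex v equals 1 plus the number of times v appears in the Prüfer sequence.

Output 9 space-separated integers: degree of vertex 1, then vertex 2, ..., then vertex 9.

p_1 = 2: count[2] becomes 1
p_2 = 8: count[8] becomes 1
p_3 = 2: count[2] becomes 2
p_4 = 2: count[2] becomes 3
p_5 = 1: count[1] becomes 1
p_6 = 8: count[8] becomes 2
p_7 = 2: count[2] becomes 4
Degrees (1 + count): deg[1]=1+1=2, deg[2]=1+4=5, deg[3]=1+0=1, deg[4]=1+0=1, deg[5]=1+0=1, deg[6]=1+0=1, deg[7]=1+0=1, deg[8]=1+2=3, deg[9]=1+0=1

Answer: 2 5 1 1 1 1 1 3 1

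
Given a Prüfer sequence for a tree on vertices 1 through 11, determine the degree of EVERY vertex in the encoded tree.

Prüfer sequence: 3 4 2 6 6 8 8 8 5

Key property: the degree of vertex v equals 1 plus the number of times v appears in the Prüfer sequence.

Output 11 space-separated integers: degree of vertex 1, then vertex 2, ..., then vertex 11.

p_1 = 3: count[3] becomes 1
p_2 = 4: count[4] becomes 1
p_3 = 2: count[2] becomes 1
p_4 = 6: count[6] becomes 1
p_5 = 6: count[6] becomes 2
p_6 = 8: count[8] becomes 1
p_7 = 8: count[8] becomes 2
p_8 = 8: count[8] becomes 3
p_9 = 5: count[5] becomes 1
Degrees (1 + count): deg[1]=1+0=1, deg[2]=1+1=2, deg[3]=1+1=2, deg[4]=1+1=2, deg[5]=1+1=2, deg[6]=1+2=3, deg[7]=1+0=1, deg[8]=1+3=4, deg[9]=1+0=1, deg[10]=1+0=1, deg[11]=1+0=1

Answer: 1 2 2 2 2 3 1 4 1 1 1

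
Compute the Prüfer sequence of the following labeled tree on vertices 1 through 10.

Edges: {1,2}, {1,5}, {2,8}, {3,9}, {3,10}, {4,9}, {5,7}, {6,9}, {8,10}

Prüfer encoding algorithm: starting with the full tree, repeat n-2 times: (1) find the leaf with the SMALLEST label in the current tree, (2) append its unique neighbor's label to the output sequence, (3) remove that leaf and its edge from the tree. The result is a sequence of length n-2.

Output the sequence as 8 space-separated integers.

Answer: 9 9 5 1 2 8 10 3

Derivation:
Step 1: leaves = {4,6,7}. Remove smallest leaf 4, emit neighbor 9.
Step 2: leaves = {6,7}. Remove smallest leaf 6, emit neighbor 9.
Step 3: leaves = {7,9}. Remove smallest leaf 7, emit neighbor 5.
Step 4: leaves = {5,9}. Remove smallest leaf 5, emit neighbor 1.
Step 5: leaves = {1,9}. Remove smallest leaf 1, emit neighbor 2.
Step 6: leaves = {2,9}. Remove smallest leaf 2, emit neighbor 8.
Step 7: leaves = {8,9}. Remove smallest leaf 8, emit neighbor 10.
Step 8: leaves = {9,10}. Remove smallest leaf 9, emit neighbor 3.
Done: 2 vertices remain (3, 10). Sequence = [9 9 5 1 2 8 10 3]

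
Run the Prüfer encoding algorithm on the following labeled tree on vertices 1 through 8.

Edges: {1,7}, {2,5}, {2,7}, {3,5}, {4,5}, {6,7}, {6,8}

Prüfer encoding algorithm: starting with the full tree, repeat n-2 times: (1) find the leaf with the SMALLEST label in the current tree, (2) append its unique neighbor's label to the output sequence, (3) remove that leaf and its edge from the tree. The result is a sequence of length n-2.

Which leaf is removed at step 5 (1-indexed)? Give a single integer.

Answer: 2

Derivation:
Step 1: current leaves = {1,3,4,8}. Remove leaf 1 (neighbor: 7).
Step 2: current leaves = {3,4,8}. Remove leaf 3 (neighbor: 5).
Step 3: current leaves = {4,8}. Remove leaf 4 (neighbor: 5).
Step 4: current leaves = {5,8}. Remove leaf 5 (neighbor: 2).
Step 5: current leaves = {2,8}. Remove leaf 2 (neighbor: 7).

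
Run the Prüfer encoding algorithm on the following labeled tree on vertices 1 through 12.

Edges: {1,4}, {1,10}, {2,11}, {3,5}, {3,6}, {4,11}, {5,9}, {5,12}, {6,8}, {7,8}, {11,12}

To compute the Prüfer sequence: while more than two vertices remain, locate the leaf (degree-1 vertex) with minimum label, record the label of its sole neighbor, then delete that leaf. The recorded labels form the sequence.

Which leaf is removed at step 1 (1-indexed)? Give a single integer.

Answer: 2

Derivation:
Step 1: current leaves = {2,7,9,10}. Remove leaf 2 (neighbor: 11).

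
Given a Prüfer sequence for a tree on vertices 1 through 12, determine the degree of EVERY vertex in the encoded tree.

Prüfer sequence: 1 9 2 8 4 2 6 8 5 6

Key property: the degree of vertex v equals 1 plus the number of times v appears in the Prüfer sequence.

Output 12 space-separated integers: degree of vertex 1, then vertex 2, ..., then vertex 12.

Answer: 2 3 1 2 2 3 1 3 2 1 1 1

Derivation:
p_1 = 1: count[1] becomes 1
p_2 = 9: count[9] becomes 1
p_3 = 2: count[2] becomes 1
p_4 = 8: count[8] becomes 1
p_5 = 4: count[4] becomes 1
p_6 = 2: count[2] becomes 2
p_7 = 6: count[6] becomes 1
p_8 = 8: count[8] becomes 2
p_9 = 5: count[5] becomes 1
p_10 = 6: count[6] becomes 2
Degrees (1 + count): deg[1]=1+1=2, deg[2]=1+2=3, deg[3]=1+0=1, deg[4]=1+1=2, deg[5]=1+1=2, deg[6]=1+2=3, deg[7]=1+0=1, deg[8]=1+2=3, deg[9]=1+1=2, deg[10]=1+0=1, deg[11]=1+0=1, deg[12]=1+0=1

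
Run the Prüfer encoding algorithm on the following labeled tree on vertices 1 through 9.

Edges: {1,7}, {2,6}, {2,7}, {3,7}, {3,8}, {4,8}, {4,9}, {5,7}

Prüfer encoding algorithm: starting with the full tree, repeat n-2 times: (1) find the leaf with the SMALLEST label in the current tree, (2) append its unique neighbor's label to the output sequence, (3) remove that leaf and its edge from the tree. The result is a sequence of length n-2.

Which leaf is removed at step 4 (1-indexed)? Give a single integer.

Answer: 2

Derivation:
Step 1: current leaves = {1,5,6,9}. Remove leaf 1 (neighbor: 7).
Step 2: current leaves = {5,6,9}. Remove leaf 5 (neighbor: 7).
Step 3: current leaves = {6,9}. Remove leaf 6 (neighbor: 2).
Step 4: current leaves = {2,9}. Remove leaf 2 (neighbor: 7).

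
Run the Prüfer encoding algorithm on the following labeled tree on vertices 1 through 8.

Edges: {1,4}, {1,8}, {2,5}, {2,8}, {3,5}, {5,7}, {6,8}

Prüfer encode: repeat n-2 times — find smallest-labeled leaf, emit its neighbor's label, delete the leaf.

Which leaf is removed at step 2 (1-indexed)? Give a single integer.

Step 1: current leaves = {3,4,6,7}. Remove leaf 3 (neighbor: 5).
Step 2: current leaves = {4,6,7}. Remove leaf 4 (neighbor: 1).

Answer: 4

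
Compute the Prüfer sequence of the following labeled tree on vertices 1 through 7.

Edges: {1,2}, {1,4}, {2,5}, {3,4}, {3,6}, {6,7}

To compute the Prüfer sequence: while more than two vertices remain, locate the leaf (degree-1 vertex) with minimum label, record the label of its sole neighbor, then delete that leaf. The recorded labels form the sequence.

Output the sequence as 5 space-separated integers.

Answer: 2 1 4 3 6

Derivation:
Step 1: leaves = {5,7}. Remove smallest leaf 5, emit neighbor 2.
Step 2: leaves = {2,7}. Remove smallest leaf 2, emit neighbor 1.
Step 3: leaves = {1,7}. Remove smallest leaf 1, emit neighbor 4.
Step 4: leaves = {4,7}. Remove smallest leaf 4, emit neighbor 3.
Step 5: leaves = {3,7}. Remove smallest leaf 3, emit neighbor 6.
Done: 2 vertices remain (6, 7). Sequence = [2 1 4 3 6]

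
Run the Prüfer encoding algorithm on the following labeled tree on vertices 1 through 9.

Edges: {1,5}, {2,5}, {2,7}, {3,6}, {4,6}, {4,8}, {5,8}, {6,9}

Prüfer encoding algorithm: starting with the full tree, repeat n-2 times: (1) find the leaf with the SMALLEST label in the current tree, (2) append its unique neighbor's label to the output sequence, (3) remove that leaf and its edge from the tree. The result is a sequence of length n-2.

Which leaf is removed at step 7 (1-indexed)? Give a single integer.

Step 1: current leaves = {1,3,7,9}. Remove leaf 1 (neighbor: 5).
Step 2: current leaves = {3,7,9}. Remove leaf 3 (neighbor: 6).
Step 3: current leaves = {7,9}. Remove leaf 7 (neighbor: 2).
Step 4: current leaves = {2,9}. Remove leaf 2 (neighbor: 5).
Step 5: current leaves = {5,9}. Remove leaf 5 (neighbor: 8).
Step 6: current leaves = {8,9}. Remove leaf 8 (neighbor: 4).
Step 7: current leaves = {4,9}. Remove leaf 4 (neighbor: 6).

Answer: 4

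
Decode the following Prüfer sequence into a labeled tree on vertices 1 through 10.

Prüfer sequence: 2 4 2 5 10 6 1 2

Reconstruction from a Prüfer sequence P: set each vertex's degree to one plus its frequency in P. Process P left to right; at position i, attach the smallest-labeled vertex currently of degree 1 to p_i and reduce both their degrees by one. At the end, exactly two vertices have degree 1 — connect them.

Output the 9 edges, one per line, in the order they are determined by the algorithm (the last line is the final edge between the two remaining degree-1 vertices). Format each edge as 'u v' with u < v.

Initial degrees: {1:2, 2:4, 3:1, 4:2, 5:2, 6:2, 7:1, 8:1, 9:1, 10:2}
Step 1: smallest deg-1 vertex = 3, p_1 = 2. Add edge {2,3}. Now deg[3]=0, deg[2]=3.
Step 2: smallest deg-1 vertex = 7, p_2 = 4. Add edge {4,7}. Now deg[7]=0, deg[4]=1.
Step 3: smallest deg-1 vertex = 4, p_3 = 2. Add edge {2,4}. Now deg[4]=0, deg[2]=2.
Step 4: smallest deg-1 vertex = 8, p_4 = 5. Add edge {5,8}. Now deg[8]=0, deg[5]=1.
Step 5: smallest deg-1 vertex = 5, p_5 = 10. Add edge {5,10}. Now deg[5]=0, deg[10]=1.
Step 6: smallest deg-1 vertex = 9, p_6 = 6. Add edge {6,9}. Now deg[9]=0, deg[6]=1.
Step 7: smallest deg-1 vertex = 6, p_7 = 1. Add edge {1,6}. Now deg[6]=0, deg[1]=1.
Step 8: smallest deg-1 vertex = 1, p_8 = 2. Add edge {1,2}. Now deg[1]=0, deg[2]=1.
Final: two remaining deg-1 vertices are 2, 10. Add edge {2,10}.

Answer: 2 3
4 7
2 4
5 8
5 10
6 9
1 6
1 2
2 10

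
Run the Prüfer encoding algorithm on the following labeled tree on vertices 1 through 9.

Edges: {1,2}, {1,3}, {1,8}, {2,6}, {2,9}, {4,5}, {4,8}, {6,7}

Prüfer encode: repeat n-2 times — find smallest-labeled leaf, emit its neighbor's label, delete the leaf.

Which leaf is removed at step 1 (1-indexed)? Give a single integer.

Step 1: current leaves = {3,5,7,9}. Remove leaf 3 (neighbor: 1).

Answer: 3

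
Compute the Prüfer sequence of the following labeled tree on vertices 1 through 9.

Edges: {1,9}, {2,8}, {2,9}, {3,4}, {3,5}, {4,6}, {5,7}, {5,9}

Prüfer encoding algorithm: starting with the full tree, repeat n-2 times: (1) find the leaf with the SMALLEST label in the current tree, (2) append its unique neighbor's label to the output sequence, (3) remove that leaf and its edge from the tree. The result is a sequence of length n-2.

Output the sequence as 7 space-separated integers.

Step 1: leaves = {1,6,7,8}. Remove smallest leaf 1, emit neighbor 9.
Step 2: leaves = {6,7,8}. Remove smallest leaf 6, emit neighbor 4.
Step 3: leaves = {4,7,8}. Remove smallest leaf 4, emit neighbor 3.
Step 4: leaves = {3,7,8}. Remove smallest leaf 3, emit neighbor 5.
Step 5: leaves = {7,8}. Remove smallest leaf 7, emit neighbor 5.
Step 6: leaves = {5,8}. Remove smallest leaf 5, emit neighbor 9.
Step 7: leaves = {8,9}. Remove smallest leaf 8, emit neighbor 2.
Done: 2 vertices remain (2, 9). Sequence = [9 4 3 5 5 9 2]

Answer: 9 4 3 5 5 9 2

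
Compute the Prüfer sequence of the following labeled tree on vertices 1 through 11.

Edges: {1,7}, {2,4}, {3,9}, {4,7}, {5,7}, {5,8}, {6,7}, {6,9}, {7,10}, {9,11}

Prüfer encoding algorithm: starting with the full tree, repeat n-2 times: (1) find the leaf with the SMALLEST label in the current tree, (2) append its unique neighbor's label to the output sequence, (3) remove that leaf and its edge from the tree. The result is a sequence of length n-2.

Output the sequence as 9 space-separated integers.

Answer: 7 4 9 7 5 7 7 6 9

Derivation:
Step 1: leaves = {1,2,3,8,10,11}. Remove smallest leaf 1, emit neighbor 7.
Step 2: leaves = {2,3,8,10,11}. Remove smallest leaf 2, emit neighbor 4.
Step 3: leaves = {3,4,8,10,11}. Remove smallest leaf 3, emit neighbor 9.
Step 4: leaves = {4,8,10,11}. Remove smallest leaf 4, emit neighbor 7.
Step 5: leaves = {8,10,11}. Remove smallest leaf 8, emit neighbor 5.
Step 6: leaves = {5,10,11}. Remove smallest leaf 5, emit neighbor 7.
Step 7: leaves = {10,11}. Remove smallest leaf 10, emit neighbor 7.
Step 8: leaves = {7,11}. Remove smallest leaf 7, emit neighbor 6.
Step 9: leaves = {6,11}. Remove smallest leaf 6, emit neighbor 9.
Done: 2 vertices remain (9, 11). Sequence = [7 4 9 7 5 7 7 6 9]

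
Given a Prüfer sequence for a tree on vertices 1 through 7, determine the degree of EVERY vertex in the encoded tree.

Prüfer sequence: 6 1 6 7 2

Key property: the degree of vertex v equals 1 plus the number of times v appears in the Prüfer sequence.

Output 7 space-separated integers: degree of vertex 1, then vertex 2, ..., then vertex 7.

p_1 = 6: count[6] becomes 1
p_2 = 1: count[1] becomes 1
p_3 = 6: count[6] becomes 2
p_4 = 7: count[7] becomes 1
p_5 = 2: count[2] becomes 1
Degrees (1 + count): deg[1]=1+1=2, deg[2]=1+1=2, deg[3]=1+0=1, deg[4]=1+0=1, deg[5]=1+0=1, deg[6]=1+2=3, deg[7]=1+1=2

Answer: 2 2 1 1 1 3 2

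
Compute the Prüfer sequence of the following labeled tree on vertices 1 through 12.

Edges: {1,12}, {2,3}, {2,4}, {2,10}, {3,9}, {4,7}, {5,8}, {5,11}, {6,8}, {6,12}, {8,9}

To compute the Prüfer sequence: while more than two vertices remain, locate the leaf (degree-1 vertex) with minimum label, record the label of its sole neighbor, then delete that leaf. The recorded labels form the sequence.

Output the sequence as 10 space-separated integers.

Step 1: leaves = {1,7,10,11}. Remove smallest leaf 1, emit neighbor 12.
Step 2: leaves = {7,10,11,12}. Remove smallest leaf 7, emit neighbor 4.
Step 3: leaves = {4,10,11,12}. Remove smallest leaf 4, emit neighbor 2.
Step 4: leaves = {10,11,12}. Remove smallest leaf 10, emit neighbor 2.
Step 5: leaves = {2,11,12}. Remove smallest leaf 2, emit neighbor 3.
Step 6: leaves = {3,11,12}. Remove smallest leaf 3, emit neighbor 9.
Step 7: leaves = {9,11,12}. Remove smallest leaf 9, emit neighbor 8.
Step 8: leaves = {11,12}. Remove smallest leaf 11, emit neighbor 5.
Step 9: leaves = {5,12}. Remove smallest leaf 5, emit neighbor 8.
Step 10: leaves = {8,12}. Remove smallest leaf 8, emit neighbor 6.
Done: 2 vertices remain (6, 12). Sequence = [12 4 2 2 3 9 8 5 8 6]

Answer: 12 4 2 2 3 9 8 5 8 6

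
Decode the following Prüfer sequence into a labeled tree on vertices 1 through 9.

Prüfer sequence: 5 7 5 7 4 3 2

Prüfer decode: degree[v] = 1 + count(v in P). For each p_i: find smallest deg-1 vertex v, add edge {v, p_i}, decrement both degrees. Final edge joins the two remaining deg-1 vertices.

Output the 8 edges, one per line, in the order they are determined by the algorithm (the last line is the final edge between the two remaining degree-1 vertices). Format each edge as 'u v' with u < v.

Initial degrees: {1:1, 2:2, 3:2, 4:2, 5:3, 6:1, 7:3, 8:1, 9:1}
Step 1: smallest deg-1 vertex = 1, p_1 = 5. Add edge {1,5}. Now deg[1]=0, deg[5]=2.
Step 2: smallest deg-1 vertex = 6, p_2 = 7. Add edge {6,7}. Now deg[6]=0, deg[7]=2.
Step 3: smallest deg-1 vertex = 8, p_3 = 5. Add edge {5,8}. Now deg[8]=0, deg[5]=1.
Step 4: smallest deg-1 vertex = 5, p_4 = 7. Add edge {5,7}. Now deg[5]=0, deg[7]=1.
Step 5: smallest deg-1 vertex = 7, p_5 = 4. Add edge {4,7}. Now deg[7]=0, deg[4]=1.
Step 6: smallest deg-1 vertex = 4, p_6 = 3. Add edge {3,4}. Now deg[4]=0, deg[3]=1.
Step 7: smallest deg-1 vertex = 3, p_7 = 2. Add edge {2,3}. Now deg[3]=0, deg[2]=1.
Final: two remaining deg-1 vertices are 2, 9. Add edge {2,9}.

Answer: 1 5
6 7
5 8
5 7
4 7
3 4
2 3
2 9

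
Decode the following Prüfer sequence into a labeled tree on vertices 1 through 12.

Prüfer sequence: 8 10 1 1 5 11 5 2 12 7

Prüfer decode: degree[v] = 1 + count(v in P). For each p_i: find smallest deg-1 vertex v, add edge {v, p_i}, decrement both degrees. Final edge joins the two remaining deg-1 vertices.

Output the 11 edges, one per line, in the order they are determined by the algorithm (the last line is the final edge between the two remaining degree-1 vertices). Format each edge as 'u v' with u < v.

Answer: 3 8
4 10
1 6
1 8
1 5
9 11
5 10
2 5
2 12
7 11
7 12

Derivation:
Initial degrees: {1:3, 2:2, 3:1, 4:1, 5:3, 6:1, 7:2, 8:2, 9:1, 10:2, 11:2, 12:2}
Step 1: smallest deg-1 vertex = 3, p_1 = 8. Add edge {3,8}. Now deg[3]=0, deg[8]=1.
Step 2: smallest deg-1 vertex = 4, p_2 = 10. Add edge {4,10}. Now deg[4]=0, deg[10]=1.
Step 3: smallest deg-1 vertex = 6, p_3 = 1. Add edge {1,6}. Now deg[6]=0, deg[1]=2.
Step 4: smallest deg-1 vertex = 8, p_4 = 1. Add edge {1,8}. Now deg[8]=0, deg[1]=1.
Step 5: smallest deg-1 vertex = 1, p_5 = 5. Add edge {1,5}. Now deg[1]=0, deg[5]=2.
Step 6: smallest deg-1 vertex = 9, p_6 = 11. Add edge {9,11}. Now deg[9]=0, deg[11]=1.
Step 7: smallest deg-1 vertex = 10, p_7 = 5. Add edge {5,10}. Now deg[10]=0, deg[5]=1.
Step 8: smallest deg-1 vertex = 5, p_8 = 2. Add edge {2,5}. Now deg[5]=0, deg[2]=1.
Step 9: smallest deg-1 vertex = 2, p_9 = 12. Add edge {2,12}. Now deg[2]=0, deg[12]=1.
Step 10: smallest deg-1 vertex = 11, p_10 = 7. Add edge {7,11}. Now deg[11]=0, deg[7]=1.
Final: two remaining deg-1 vertices are 7, 12. Add edge {7,12}.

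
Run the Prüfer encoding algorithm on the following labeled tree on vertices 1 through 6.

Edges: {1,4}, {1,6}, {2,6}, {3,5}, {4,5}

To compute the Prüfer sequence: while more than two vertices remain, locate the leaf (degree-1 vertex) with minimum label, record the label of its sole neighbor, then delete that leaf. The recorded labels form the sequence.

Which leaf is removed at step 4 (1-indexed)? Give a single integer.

Answer: 4

Derivation:
Step 1: current leaves = {2,3}. Remove leaf 2 (neighbor: 6).
Step 2: current leaves = {3,6}. Remove leaf 3 (neighbor: 5).
Step 3: current leaves = {5,6}. Remove leaf 5 (neighbor: 4).
Step 4: current leaves = {4,6}. Remove leaf 4 (neighbor: 1).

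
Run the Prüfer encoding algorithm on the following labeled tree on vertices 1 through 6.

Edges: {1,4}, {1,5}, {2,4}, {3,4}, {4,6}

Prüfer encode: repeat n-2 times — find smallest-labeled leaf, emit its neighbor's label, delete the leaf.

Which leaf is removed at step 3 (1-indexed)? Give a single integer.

Step 1: current leaves = {2,3,5,6}. Remove leaf 2 (neighbor: 4).
Step 2: current leaves = {3,5,6}. Remove leaf 3 (neighbor: 4).
Step 3: current leaves = {5,6}. Remove leaf 5 (neighbor: 1).

Answer: 5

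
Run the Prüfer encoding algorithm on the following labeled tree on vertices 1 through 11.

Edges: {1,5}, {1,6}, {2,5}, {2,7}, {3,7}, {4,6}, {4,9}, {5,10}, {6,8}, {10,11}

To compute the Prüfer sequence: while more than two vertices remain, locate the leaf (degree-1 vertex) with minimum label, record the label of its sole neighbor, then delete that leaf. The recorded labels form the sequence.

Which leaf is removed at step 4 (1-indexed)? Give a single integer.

Step 1: current leaves = {3,8,9,11}. Remove leaf 3 (neighbor: 7).
Step 2: current leaves = {7,8,9,11}. Remove leaf 7 (neighbor: 2).
Step 3: current leaves = {2,8,9,11}. Remove leaf 2 (neighbor: 5).
Step 4: current leaves = {8,9,11}. Remove leaf 8 (neighbor: 6).

Answer: 8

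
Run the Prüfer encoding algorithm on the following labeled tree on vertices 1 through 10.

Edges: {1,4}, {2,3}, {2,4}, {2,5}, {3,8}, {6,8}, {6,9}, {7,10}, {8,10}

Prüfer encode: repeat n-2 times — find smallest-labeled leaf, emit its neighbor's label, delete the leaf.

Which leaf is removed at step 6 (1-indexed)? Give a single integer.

Answer: 7

Derivation:
Step 1: current leaves = {1,5,7,9}. Remove leaf 1 (neighbor: 4).
Step 2: current leaves = {4,5,7,9}. Remove leaf 4 (neighbor: 2).
Step 3: current leaves = {5,7,9}. Remove leaf 5 (neighbor: 2).
Step 4: current leaves = {2,7,9}. Remove leaf 2 (neighbor: 3).
Step 5: current leaves = {3,7,9}. Remove leaf 3 (neighbor: 8).
Step 6: current leaves = {7,9}. Remove leaf 7 (neighbor: 10).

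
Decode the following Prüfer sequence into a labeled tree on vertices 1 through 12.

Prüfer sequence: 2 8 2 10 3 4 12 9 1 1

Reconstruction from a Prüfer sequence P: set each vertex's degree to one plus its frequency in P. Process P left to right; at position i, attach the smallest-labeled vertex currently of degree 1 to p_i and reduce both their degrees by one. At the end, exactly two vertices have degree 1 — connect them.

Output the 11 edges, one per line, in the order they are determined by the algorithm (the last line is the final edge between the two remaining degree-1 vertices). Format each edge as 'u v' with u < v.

Answer: 2 5
6 8
2 7
2 10
3 8
3 4
4 12
9 10
1 9
1 11
1 12

Derivation:
Initial degrees: {1:3, 2:3, 3:2, 4:2, 5:1, 6:1, 7:1, 8:2, 9:2, 10:2, 11:1, 12:2}
Step 1: smallest deg-1 vertex = 5, p_1 = 2. Add edge {2,5}. Now deg[5]=0, deg[2]=2.
Step 2: smallest deg-1 vertex = 6, p_2 = 8. Add edge {6,8}. Now deg[6]=0, deg[8]=1.
Step 3: smallest deg-1 vertex = 7, p_3 = 2. Add edge {2,7}. Now deg[7]=0, deg[2]=1.
Step 4: smallest deg-1 vertex = 2, p_4 = 10. Add edge {2,10}. Now deg[2]=0, deg[10]=1.
Step 5: smallest deg-1 vertex = 8, p_5 = 3. Add edge {3,8}. Now deg[8]=0, deg[3]=1.
Step 6: smallest deg-1 vertex = 3, p_6 = 4. Add edge {3,4}. Now deg[3]=0, deg[4]=1.
Step 7: smallest deg-1 vertex = 4, p_7 = 12. Add edge {4,12}. Now deg[4]=0, deg[12]=1.
Step 8: smallest deg-1 vertex = 10, p_8 = 9. Add edge {9,10}. Now deg[10]=0, deg[9]=1.
Step 9: smallest deg-1 vertex = 9, p_9 = 1. Add edge {1,9}. Now deg[9]=0, deg[1]=2.
Step 10: smallest deg-1 vertex = 11, p_10 = 1. Add edge {1,11}. Now deg[11]=0, deg[1]=1.
Final: two remaining deg-1 vertices are 1, 12. Add edge {1,12}.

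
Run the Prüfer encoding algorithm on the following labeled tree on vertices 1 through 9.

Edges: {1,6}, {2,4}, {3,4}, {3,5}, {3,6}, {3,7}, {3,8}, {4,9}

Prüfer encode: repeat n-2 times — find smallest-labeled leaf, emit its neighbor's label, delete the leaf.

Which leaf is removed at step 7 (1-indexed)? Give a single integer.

Step 1: current leaves = {1,2,5,7,8,9}. Remove leaf 1 (neighbor: 6).
Step 2: current leaves = {2,5,6,7,8,9}. Remove leaf 2 (neighbor: 4).
Step 3: current leaves = {5,6,7,8,9}. Remove leaf 5 (neighbor: 3).
Step 4: current leaves = {6,7,8,9}. Remove leaf 6 (neighbor: 3).
Step 5: current leaves = {7,8,9}. Remove leaf 7 (neighbor: 3).
Step 6: current leaves = {8,9}. Remove leaf 8 (neighbor: 3).
Step 7: current leaves = {3,9}. Remove leaf 3 (neighbor: 4).

Answer: 3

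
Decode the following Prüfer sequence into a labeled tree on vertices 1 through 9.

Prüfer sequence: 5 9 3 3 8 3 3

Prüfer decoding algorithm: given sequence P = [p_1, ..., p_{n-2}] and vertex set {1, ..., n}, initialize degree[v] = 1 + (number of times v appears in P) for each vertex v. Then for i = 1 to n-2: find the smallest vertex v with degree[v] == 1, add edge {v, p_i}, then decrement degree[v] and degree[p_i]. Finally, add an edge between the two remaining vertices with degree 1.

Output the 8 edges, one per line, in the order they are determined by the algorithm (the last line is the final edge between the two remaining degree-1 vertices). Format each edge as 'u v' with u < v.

Answer: 1 5
2 9
3 4
3 5
6 8
3 7
3 8
3 9

Derivation:
Initial degrees: {1:1, 2:1, 3:5, 4:1, 5:2, 6:1, 7:1, 8:2, 9:2}
Step 1: smallest deg-1 vertex = 1, p_1 = 5. Add edge {1,5}. Now deg[1]=0, deg[5]=1.
Step 2: smallest deg-1 vertex = 2, p_2 = 9. Add edge {2,9}. Now deg[2]=0, deg[9]=1.
Step 3: smallest deg-1 vertex = 4, p_3 = 3. Add edge {3,4}. Now deg[4]=0, deg[3]=4.
Step 4: smallest deg-1 vertex = 5, p_4 = 3. Add edge {3,5}. Now deg[5]=0, deg[3]=3.
Step 5: smallest deg-1 vertex = 6, p_5 = 8. Add edge {6,8}. Now deg[6]=0, deg[8]=1.
Step 6: smallest deg-1 vertex = 7, p_6 = 3. Add edge {3,7}. Now deg[7]=0, deg[3]=2.
Step 7: smallest deg-1 vertex = 8, p_7 = 3. Add edge {3,8}. Now deg[8]=0, deg[3]=1.
Final: two remaining deg-1 vertices are 3, 9. Add edge {3,9}.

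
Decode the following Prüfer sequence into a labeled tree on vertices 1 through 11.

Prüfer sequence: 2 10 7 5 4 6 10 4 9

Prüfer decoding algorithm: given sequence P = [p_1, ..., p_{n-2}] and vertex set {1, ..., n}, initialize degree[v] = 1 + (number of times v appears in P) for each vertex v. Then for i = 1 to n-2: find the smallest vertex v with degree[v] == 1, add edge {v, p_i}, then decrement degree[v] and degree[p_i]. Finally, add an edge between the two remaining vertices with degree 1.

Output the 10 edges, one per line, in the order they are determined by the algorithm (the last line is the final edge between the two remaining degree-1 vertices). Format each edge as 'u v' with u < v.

Initial degrees: {1:1, 2:2, 3:1, 4:3, 5:2, 6:2, 7:2, 8:1, 9:2, 10:3, 11:1}
Step 1: smallest deg-1 vertex = 1, p_1 = 2. Add edge {1,2}. Now deg[1]=0, deg[2]=1.
Step 2: smallest deg-1 vertex = 2, p_2 = 10. Add edge {2,10}. Now deg[2]=0, deg[10]=2.
Step 3: smallest deg-1 vertex = 3, p_3 = 7. Add edge {3,7}. Now deg[3]=0, deg[7]=1.
Step 4: smallest deg-1 vertex = 7, p_4 = 5. Add edge {5,7}. Now deg[7]=0, deg[5]=1.
Step 5: smallest deg-1 vertex = 5, p_5 = 4. Add edge {4,5}. Now deg[5]=0, deg[4]=2.
Step 6: smallest deg-1 vertex = 8, p_6 = 6. Add edge {6,8}. Now deg[8]=0, deg[6]=1.
Step 7: smallest deg-1 vertex = 6, p_7 = 10. Add edge {6,10}. Now deg[6]=0, deg[10]=1.
Step 8: smallest deg-1 vertex = 10, p_8 = 4. Add edge {4,10}. Now deg[10]=0, deg[4]=1.
Step 9: smallest deg-1 vertex = 4, p_9 = 9. Add edge {4,9}. Now deg[4]=0, deg[9]=1.
Final: two remaining deg-1 vertices are 9, 11. Add edge {9,11}.

Answer: 1 2
2 10
3 7
5 7
4 5
6 8
6 10
4 10
4 9
9 11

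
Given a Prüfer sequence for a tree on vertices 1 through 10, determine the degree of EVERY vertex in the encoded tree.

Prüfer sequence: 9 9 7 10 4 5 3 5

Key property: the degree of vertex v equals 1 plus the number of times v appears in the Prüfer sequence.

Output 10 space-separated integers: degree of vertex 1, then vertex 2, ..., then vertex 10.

p_1 = 9: count[9] becomes 1
p_2 = 9: count[9] becomes 2
p_3 = 7: count[7] becomes 1
p_4 = 10: count[10] becomes 1
p_5 = 4: count[4] becomes 1
p_6 = 5: count[5] becomes 1
p_7 = 3: count[3] becomes 1
p_8 = 5: count[5] becomes 2
Degrees (1 + count): deg[1]=1+0=1, deg[2]=1+0=1, deg[3]=1+1=2, deg[4]=1+1=2, deg[5]=1+2=3, deg[6]=1+0=1, deg[7]=1+1=2, deg[8]=1+0=1, deg[9]=1+2=3, deg[10]=1+1=2

Answer: 1 1 2 2 3 1 2 1 3 2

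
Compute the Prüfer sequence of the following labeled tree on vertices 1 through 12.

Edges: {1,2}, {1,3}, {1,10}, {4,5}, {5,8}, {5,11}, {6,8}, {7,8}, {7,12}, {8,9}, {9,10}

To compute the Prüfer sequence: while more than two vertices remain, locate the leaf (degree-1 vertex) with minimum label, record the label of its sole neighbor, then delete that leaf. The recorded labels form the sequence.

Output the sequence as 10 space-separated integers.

Step 1: leaves = {2,3,4,6,11,12}. Remove smallest leaf 2, emit neighbor 1.
Step 2: leaves = {3,4,6,11,12}. Remove smallest leaf 3, emit neighbor 1.
Step 3: leaves = {1,4,6,11,12}. Remove smallest leaf 1, emit neighbor 10.
Step 4: leaves = {4,6,10,11,12}. Remove smallest leaf 4, emit neighbor 5.
Step 5: leaves = {6,10,11,12}. Remove smallest leaf 6, emit neighbor 8.
Step 6: leaves = {10,11,12}. Remove smallest leaf 10, emit neighbor 9.
Step 7: leaves = {9,11,12}. Remove smallest leaf 9, emit neighbor 8.
Step 8: leaves = {11,12}. Remove smallest leaf 11, emit neighbor 5.
Step 9: leaves = {5,12}. Remove smallest leaf 5, emit neighbor 8.
Step 10: leaves = {8,12}. Remove smallest leaf 8, emit neighbor 7.
Done: 2 vertices remain (7, 12). Sequence = [1 1 10 5 8 9 8 5 8 7]

Answer: 1 1 10 5 8 9 8 5 8 7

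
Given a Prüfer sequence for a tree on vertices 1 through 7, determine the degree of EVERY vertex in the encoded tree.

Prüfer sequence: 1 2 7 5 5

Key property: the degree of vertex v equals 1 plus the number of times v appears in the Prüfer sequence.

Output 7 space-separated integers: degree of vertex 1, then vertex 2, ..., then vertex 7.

Answer: 2 2 1 1 3 1 2

Derivation:
p_1 = 1: count[1] becomes 1
p_2 = 2: count[2] becomes 1
p_3 = 7: count[7] becomes 1
p_4 = 5: count[5] becomes 1
p_5 = 5: count[5] becomes 2
Degrees (1 + count): deg[1]=1+1=2, deg[2]=1+1=2, deg[3]=1+0=1, deg[4]=1+0=1, deg[5]=1+2=3, deg[6]=1+0=1, deg[7]=1+1=2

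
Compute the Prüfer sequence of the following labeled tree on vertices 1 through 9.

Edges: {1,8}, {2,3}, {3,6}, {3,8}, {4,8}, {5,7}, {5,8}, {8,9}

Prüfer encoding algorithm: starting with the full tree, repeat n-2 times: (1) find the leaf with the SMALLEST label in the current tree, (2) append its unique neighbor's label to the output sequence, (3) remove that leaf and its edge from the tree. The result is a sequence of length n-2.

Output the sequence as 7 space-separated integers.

Answer: 8 3 8 3 8 5 8

Derivation:
Step 1: leaves = {1,2,4,6,7,9}. Remove smallest leaf 1, emit neighbor 8.
Step 2: leaves = {2,4,6,7,9}. Remove smallest leaf 2, emit neighbor 3.
Step 3: leaves = {4,6,7,9}. Remove smallest leaf 4, emit neighbor 8.
Step 4: leaves = {6,7,9}. Remove smallest leaf 6, emit neighbor 3.
Step 5: leaves = {3,7,9}. Remove smallest leaf 3, emit neighbor 8.
Step 6: leaves = {7,9}. Remove smallest leaf 7, emit neighbor 5.
Step 7: leaves = {5,9}. Remove smallest leaf 5, emit neighbor 8.
Done: 2 vertices remain (8, 9). Sequence = [8 3 8 3 8 5 8]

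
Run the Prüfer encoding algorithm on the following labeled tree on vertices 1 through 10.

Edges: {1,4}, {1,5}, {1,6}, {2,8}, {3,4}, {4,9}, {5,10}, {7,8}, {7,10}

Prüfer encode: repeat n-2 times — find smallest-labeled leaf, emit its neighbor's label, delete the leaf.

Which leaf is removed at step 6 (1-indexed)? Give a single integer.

Step 1: current leaves = {2,3,6,9}. Remove leaf 2 (neighbor: 8).
Step 2: current leaves = {3,6,8,9}. Remove leaf 3 (neighbor: 4).
Step 3: current leaves = {6,8,9}. Remove leaf 6 (neighbor: 1).
Step 4: current leaves = {8,9}. Remove leaf 8 (neighbor: 7).
Step 5: current leaves = {7,9}. Remove leaf 7 (neighbor: 10).
Step 6: current leaves = {9,10}. Remove leaf 9 (neighbor: 4).

Answer: 9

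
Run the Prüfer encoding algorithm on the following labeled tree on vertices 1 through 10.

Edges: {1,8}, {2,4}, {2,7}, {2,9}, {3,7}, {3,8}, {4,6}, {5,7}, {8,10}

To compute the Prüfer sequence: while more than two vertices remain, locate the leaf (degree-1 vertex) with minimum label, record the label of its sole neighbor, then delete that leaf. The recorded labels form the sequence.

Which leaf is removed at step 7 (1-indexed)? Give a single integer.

Answer: 7

Derivation:
Step 1: current leaves = {1,5,6,9,10}. Remove leaf 1 (neighbor: 8).
Step 2: current leaves = {5,6,9,10}. Remove leaf 5 (neighbor: 7).
Step 3: current leaves = {6,9,10}. Remove leaf 6 (neighbor: 4).
Step 4: current leaves = {4,9,10}. Remove leaf 4 (neighbor: 2).
Step 5: current leaves = {9,10}. Remove leaf 9 (neighbor: 2).
Step 6: current leaves = {2,10}. Remove leaf 2 (neighbor: 7).
Step 7: current leaves = {7,10}. Remove leaf 7 (neighbor: 3).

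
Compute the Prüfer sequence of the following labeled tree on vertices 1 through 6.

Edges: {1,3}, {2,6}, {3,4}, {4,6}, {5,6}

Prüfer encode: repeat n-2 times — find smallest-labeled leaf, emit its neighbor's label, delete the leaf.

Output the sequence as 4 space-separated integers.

Step 1: leaves = {1,2,5}. Remove smallest leaf 1, emit neighbor 3.
Step 2: leaves = {2,3,5}. Remove smallest leaf 2, emit neighbor 6.
Step 3: leaves = {3,5}. Remove smallest leaf 3, emit neighbor 4.
Step 4: leaves = {4,5}. Remove smallest leaf 4, emit neighbor 6.
Done: 2 vertices remain (5, 6). Sequence = [3 6 4 6]

Answer: 3 6 4 6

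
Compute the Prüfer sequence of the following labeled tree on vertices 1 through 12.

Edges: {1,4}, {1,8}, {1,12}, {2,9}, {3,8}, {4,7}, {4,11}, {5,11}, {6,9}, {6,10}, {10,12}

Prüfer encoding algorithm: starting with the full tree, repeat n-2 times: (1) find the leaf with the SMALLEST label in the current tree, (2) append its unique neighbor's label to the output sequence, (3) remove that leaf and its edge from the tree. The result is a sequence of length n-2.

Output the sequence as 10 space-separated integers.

Step 1: leaves = {2,3,5,7}. Remove smallest leaf 2, emit neighbor 9.
Step 2: leaves = {3,5,7,9}. Remove smallest leaf 3, emit neighbor 8.
Step 3: leaves = {5,7,8,9}. Remove smallest leaf 5, emit neighbor 11.
Step 4: leaves = {7,8,9,11}. Remove smallest leaf 7, emit neighbor 4.
Step 5: leaves = {8,9,11}. Remove smallest leaf 8, emit neighbor 1.
Step 6: leaves = {9,11}. Remove smallest leaf 9, emit neighbor 6.
Step 7: leaves = {6,11}. Remove smallest leaf 6, emit neighbor 10.
Step 8: leaves = {10,11}. Remove smallest leaf 10, emit neighbor 12.
Step 9: leaves = {11,12}. Remove smallest leaf 11, emit neighbor 4.
Step 10: leaves = {4,12}. Remove smallest leaf 4, emit neighbor 1.
Done: 2 vertices remain (1, 12). Sequence = [9 8 11 4 1 6 10 12 4 1]

Answer: 9 8 11 4 1 6 10 12 4 1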